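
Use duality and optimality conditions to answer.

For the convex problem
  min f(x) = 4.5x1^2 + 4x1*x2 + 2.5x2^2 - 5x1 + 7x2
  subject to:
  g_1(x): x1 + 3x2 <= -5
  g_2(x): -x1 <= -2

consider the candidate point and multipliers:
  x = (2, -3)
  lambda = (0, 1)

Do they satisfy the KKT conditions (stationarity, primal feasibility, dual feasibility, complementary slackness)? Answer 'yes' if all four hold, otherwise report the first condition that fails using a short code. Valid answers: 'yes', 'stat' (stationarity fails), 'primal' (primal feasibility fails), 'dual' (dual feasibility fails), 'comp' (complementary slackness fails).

Gradient of f: grad f(x) = Q x + c = (1, 0)
Constraint values g_i(x) = a_i^T x - b_i:
  g_1((2, -3)) = -2
  g_2((2, -3)) = 0
Stationarity residual: grad f(x) + sum_i lambda_i a_i = (0, 0)
  -> stationarity OK
Primal feasibility (all g_i <= 0): OK
Dual feasibility (all lambda_i >= 0): OK
Complementary slackness (lambda_i * g_i(x) = 0 for all i): OK

Verdict: yes, KKT holds.

yes


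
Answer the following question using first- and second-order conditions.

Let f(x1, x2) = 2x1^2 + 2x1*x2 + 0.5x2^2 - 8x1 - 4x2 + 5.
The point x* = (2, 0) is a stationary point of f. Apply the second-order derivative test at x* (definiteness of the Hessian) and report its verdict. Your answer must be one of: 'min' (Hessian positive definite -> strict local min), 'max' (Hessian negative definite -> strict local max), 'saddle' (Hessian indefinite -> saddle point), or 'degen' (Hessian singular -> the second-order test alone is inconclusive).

Compute the Hessian H = grad^2 f:
  H = [[4, 2], [2, 1]]
Verify stationarity: grad f(x*) = H x* + g = (0, 0).
Eigenvalues of H: 0, 5.
H has a zero eigenvalue (singular; positive semidefinite but not definite), so H is neither positive definite, negative definite, nor indefinite. The second-order test alone is inconclusive -> degen.
(Indeed, f is constant along the null direction of H through x*, so x* is not a strict local extremum.)

degen


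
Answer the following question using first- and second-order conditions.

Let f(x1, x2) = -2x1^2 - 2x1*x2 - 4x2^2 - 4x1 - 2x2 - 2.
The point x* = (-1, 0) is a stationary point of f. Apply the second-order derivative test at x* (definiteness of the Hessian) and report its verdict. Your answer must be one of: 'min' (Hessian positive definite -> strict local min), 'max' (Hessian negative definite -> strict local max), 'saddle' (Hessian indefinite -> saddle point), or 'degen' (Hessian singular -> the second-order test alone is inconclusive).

Compute the Hessian H = grad^2 f:
  H = [[-4, -2], [-2, -8]]
Verify stationarity: grad f(x*) = H x* + g = (0, 0).
Eigenvalues of H: -8.8284, -3.1716.
Both eigenvalues < 0, so H is negative definite -> x* is a strict local max.

max


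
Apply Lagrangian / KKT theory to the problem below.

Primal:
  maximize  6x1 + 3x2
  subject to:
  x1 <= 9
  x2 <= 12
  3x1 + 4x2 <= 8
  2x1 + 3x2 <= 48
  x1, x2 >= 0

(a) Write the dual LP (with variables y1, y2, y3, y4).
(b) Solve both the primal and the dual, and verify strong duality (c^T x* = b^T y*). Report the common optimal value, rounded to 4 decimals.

The standard primal-dual pair for 'max c^T x s.t. A x <= b, x >= 0' is:
  Dual:  min b^T y  s.t.  A^T y >= c,  y >= 0.

So the dual LP is:
  minimize  9y1 + 12y2 + 8y3 + 48y4
  subject to:
    y1 + 3y3 + 2y4 >= 6
    y2 + 4y3 + 3y4 >= 3
    y1, y2, y3, y4 >= 0

Solving the primal: x* = (2.6667, 0).
  primal value c^T x* = 16.
Solving the dual: y* = (0, 0, 2, 0).
  dual value b^T y* = 16.
Strong duality: c^T x* = b^T y*. Confirmed.

16


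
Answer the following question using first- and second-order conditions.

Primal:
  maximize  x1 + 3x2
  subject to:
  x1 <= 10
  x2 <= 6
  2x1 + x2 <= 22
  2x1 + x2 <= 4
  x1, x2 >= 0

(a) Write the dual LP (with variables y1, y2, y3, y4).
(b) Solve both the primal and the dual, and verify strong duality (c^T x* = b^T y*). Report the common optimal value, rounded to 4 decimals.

The standard primal-dual pair for 'max c^T x s.t. A x <= b, x >= 0' is:
  Dual:  min b^T y  s.t.  A^T y >= c,  y >= 0.

So the dual LP is:
  minimize  10y1 + 6y2 + 22y3 + 4y4
  subject to:
    y1 + 2y3 + 2y4 >= 1
    y2 + y3 + y4 >= 3
    y1, y2, y3, y4 >= 0

Solving the primal: x* = (0, 4).
  primal value c^T x* = 12.
Solving the dual: y* = (0, 0, 0, 3).
  dual value b^T y* = 12.
Strong duality: c^T x* = b^T y*. Confirmed.

12


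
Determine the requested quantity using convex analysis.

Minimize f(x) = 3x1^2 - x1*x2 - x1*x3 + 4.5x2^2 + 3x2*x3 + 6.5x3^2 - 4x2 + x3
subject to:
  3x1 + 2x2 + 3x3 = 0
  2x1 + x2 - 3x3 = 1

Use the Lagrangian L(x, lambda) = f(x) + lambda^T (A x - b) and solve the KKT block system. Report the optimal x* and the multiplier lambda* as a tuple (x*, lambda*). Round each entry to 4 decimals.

Form the Lagrangian:
  L(x, lambda) = (1/2) x^T Q x + c^T x + lambda^T (A x - b)
Stationarity (grad_x L = 0): Q x + c + A^T lambda = 0.
Primal feasibility: A x = b.

This gives the KKT block system:
  [ Q   A^T ] [ x     ]   [-c ]
  [ A    0  ] [ lambda ] = [ b ]

Solving the linear system:
  x*      = (-0.0774, 0.4624, -0.2308)
  lambda* = (0.2107, 0.032)
  f(x*)   = -1.0562

x* = (-0.0774, 0.4624, -0.2308), lambda* = (0.2107, 0.032)


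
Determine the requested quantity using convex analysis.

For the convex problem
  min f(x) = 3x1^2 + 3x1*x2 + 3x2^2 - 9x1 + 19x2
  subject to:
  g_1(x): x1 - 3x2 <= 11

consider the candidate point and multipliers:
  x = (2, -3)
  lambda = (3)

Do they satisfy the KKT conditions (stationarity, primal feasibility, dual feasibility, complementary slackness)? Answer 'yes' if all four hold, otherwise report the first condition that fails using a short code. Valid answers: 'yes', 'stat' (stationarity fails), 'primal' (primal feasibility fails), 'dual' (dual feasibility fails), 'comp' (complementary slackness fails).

Gradient of f: grad f(x) = Q x + c = (-6, 7)
Constraint values g_i(x) = a_i^T x - b_i:
  g_1((2, -3)) = 0
Stationarity residual: grad f(x) + sum_i lambda_i a_i = (-3, -2)
  -> stationarity FAILS
Primal feasibility (all g_i <= 0): OK
Dual feasibility (all lambda_i >= 0): OK
Complementary slackness (lambda_i * g_i(x) = 0 for all i): OK

Verdict: the first failing condition is stationarity -> stat.

stat


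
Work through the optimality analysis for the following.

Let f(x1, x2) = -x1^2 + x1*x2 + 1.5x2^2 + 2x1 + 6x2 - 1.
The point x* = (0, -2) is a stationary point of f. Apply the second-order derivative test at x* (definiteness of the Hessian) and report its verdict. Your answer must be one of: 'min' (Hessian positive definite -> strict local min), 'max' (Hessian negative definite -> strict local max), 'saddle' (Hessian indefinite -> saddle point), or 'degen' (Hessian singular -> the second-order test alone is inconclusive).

Compute the Hessian H = grad^2 f:
  H = [[-2, 1], [1, 3]]
Verify stationarity: grad f(x*) = H x* + g = (0, 0).
Eigenvalues of H: -2.1926, 3.1926.
Eigenvalues have mixed signs, so H is indefinite -> x* is a saddle point.

saddle


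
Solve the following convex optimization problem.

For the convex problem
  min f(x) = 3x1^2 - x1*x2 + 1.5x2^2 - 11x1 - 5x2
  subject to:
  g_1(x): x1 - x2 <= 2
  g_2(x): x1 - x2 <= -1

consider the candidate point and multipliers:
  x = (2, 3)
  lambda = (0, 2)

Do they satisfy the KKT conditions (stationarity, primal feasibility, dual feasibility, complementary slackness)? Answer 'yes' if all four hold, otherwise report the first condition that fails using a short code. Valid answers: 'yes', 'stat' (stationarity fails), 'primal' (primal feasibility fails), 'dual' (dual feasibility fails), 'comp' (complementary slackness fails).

Gradient of f: grad f(x) = Q x + c = (-2, 2)
Constraint values g_i(x) = a_i^T x - b_i:
  g_1((2, 3)) = -3
  g_2((2, 3)) = 0
Stationarity residual: grad f(x) + sum_i lambda_i a_i = (0, 0)
  -> stationarity OK
Primal feasibility (all g_i <= 0): OK
Dual feasibility (all lambda_i >= 0): OK
Complementary slackness (lambda_i * g_i(x) = 0 for all i): OK

Verdict: yes, KKT holds.

yes


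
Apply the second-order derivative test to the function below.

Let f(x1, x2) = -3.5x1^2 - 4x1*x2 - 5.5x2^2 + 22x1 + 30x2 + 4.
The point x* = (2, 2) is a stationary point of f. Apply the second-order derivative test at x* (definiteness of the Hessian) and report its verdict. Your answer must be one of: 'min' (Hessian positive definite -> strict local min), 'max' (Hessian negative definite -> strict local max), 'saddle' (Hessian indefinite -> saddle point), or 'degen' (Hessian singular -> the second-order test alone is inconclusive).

Compute the Hessian H = grad^2 f:
  H = [[-7, -4], [-4, -11]]
Verify stationarity: grad f(x*) = H x* + g = (0, 0).
Eigenvalues of H: -13.4721, -4.5279.
Both eigenvalues < 0, so H is negative definite -> x* is a strict local max.

max


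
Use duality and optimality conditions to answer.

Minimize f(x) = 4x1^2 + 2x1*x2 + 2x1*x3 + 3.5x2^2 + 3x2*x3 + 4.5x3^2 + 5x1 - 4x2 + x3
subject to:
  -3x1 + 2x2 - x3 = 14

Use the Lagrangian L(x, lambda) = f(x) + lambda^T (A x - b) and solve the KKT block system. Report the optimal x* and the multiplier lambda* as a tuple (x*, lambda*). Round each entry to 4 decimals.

Form the Lagrangian:
  L(x, lambda) = (1/2) x^T Q x + c^T x + lambda^T (A x - b)
Stationarity (grad_x L = 0): Q x + c + A^T lambda = 0.
Primal feasibility: A x = b.

This gives the KKT block system:
  [ Q   A^T ] [ x     ]   [-c ]
  [ A    0  ] [ lambda ] = [ b ]

Solving the linear system:
  x*      = (-2.5233, 2.7667, -0.8966)
  lambda* = (-3.8154)
  f(x*)   = 14.4178

x* = (-2.5233, 2.7667, -0.8966), lambda* = (-3.8154)


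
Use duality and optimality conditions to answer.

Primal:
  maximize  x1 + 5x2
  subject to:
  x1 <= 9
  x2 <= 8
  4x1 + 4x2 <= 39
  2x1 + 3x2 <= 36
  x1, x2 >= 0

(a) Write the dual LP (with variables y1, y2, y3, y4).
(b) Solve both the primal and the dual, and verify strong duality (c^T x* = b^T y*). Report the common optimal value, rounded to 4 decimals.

The standard primal-dual pair for 'max c^T x s.t. A x <= b, x >= 0' is:
  Dual:  min b^T y  s.t.  A^T y >= c,  y >= 0.

So the dual LP is:
  minimize  9y1 + 8y2 + 39y3 + 36y4
  subject to:
    y1 + 4y3 + 2y4 >= 1
    y2 + 4y3 + 3y4 >= 5
    y1, y2, y3, y4 >= 0

Solving the primal: x* = (1.75, 8).
  primal value c^T x* = 41.75.
Solving the dual: y* = (0, 4, 0.25, 0).
  dual value b^T y* = 41.75.
Strong duality: c^T x* = b^T y*. Confirmed.

41.75


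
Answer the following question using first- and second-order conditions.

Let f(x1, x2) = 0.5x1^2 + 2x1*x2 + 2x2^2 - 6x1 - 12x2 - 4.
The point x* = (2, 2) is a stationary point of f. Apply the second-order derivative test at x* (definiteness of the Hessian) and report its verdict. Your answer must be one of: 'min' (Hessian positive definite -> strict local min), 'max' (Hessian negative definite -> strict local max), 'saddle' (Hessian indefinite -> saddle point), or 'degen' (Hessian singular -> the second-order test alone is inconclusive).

Compute the Hessian H = grad^2 f:
  H = [[1, 2], [2, 4]]
Verify stationarity: grad f(x*) = H x* + g = (0, 0).
Eigenvalues of H: 0, 5.
H has a zero eigenvalue (singular; positive semidefinite but not definite), so H is neither positive definite, negative definite, nor indefinite. The second-order test alone is inconclusive -> degen.
(Indeed, f is constant along the null direction of H through x*, so x* is not a strict local extremum.)

degen


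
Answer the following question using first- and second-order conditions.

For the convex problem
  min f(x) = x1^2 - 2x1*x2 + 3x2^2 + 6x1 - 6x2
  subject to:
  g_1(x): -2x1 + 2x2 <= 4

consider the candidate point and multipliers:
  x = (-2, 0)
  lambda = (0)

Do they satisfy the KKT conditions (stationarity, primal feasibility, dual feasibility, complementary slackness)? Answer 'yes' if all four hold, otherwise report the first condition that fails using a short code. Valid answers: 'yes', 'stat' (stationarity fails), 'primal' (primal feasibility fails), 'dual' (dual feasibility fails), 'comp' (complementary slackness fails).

Gradient of f: grad f(x) = Q x + c = (2, -2)
Constraint values g_i(x) = a_i^T x - b_i:
  g_1((-2, 0)) = 0
Stationarity residual: grad f(x) + sum_i lambda_i a_i = (2, -2)
  -> stationarity FAILS
Primal feasibility (all g_i <= 0): OK
Dual feasibility (all lambda_i >= 0): OK
Complementary slackness (lambda_i * g_i(x) = 0 for all i): OK

Verdict: the first failing condition is stationarity -> stat.

stat


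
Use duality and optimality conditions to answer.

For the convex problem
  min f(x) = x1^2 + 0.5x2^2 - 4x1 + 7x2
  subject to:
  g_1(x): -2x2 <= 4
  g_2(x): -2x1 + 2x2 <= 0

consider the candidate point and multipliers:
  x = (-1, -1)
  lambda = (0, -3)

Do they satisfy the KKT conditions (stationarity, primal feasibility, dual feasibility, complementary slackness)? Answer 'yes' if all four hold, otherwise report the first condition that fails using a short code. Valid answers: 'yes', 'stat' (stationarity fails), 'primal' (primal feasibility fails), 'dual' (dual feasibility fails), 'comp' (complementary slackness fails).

Gradient of f: grad f(x) = Q x + c = (-6, 6)
Constraint values g_i(x) = a_i^T x - b_i:
  g_1((-1, -1)) = -2
  g_2((-1, -1)) = 0
Stationarity residual: grad f(x) + sum_i lambda_i a_i = (0, 0)
  -> stationarity OK
Primal feasibility (all g_i <= 0): OK
Dual feasibility (all lambda_i >= 0): FAILS
Complementary slackness (lambda_i * g_i(x) = 0 for all i): OK

Verdict: the first failing condition is dual_feasibility -> dual.

dual


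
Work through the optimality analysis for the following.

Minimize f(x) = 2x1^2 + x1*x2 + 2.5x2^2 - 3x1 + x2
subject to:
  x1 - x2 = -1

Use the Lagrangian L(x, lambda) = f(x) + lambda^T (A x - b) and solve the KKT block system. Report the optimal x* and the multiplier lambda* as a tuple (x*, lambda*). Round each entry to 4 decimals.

Form the Lagrangian:
  L(x, lambda) = (1/2) x^T Q x + c^T x + lambda^T (A x - b)
Stationarity (grad_x L = 0): Q x + c + A^T lambda = 0.
Primal feasibility: A x = b.

This gives the KKT block system:
  [ Q   A^T ] [ x     ]   [-c ]
  [ A    0  ] [ lambda ] = [ b ]

Solving the linear system:
  x*      = (-0.3636, 0.6364)
  lambda* = (3.8182)
  f(x*)   = 2.7727

x* = (-0.3636, 0.6364), lambda* = (3.8182)


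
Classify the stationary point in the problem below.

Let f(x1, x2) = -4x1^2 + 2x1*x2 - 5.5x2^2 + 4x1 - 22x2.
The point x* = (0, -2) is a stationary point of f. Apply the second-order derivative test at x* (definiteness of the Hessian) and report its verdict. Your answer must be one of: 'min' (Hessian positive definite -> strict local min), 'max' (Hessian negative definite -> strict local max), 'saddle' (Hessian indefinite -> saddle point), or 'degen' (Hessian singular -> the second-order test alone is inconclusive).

Compute the Hessian H = grad^2 f:
  H = [[-8, 2], [2, -11]]
Verify stationarity: grad f(x*) = H x* + g = (0, 0).
Eigenvalues of H: -12, -7.
Both eigenvalues < 0, so H is negative definite -> x* is a strict local max.

max


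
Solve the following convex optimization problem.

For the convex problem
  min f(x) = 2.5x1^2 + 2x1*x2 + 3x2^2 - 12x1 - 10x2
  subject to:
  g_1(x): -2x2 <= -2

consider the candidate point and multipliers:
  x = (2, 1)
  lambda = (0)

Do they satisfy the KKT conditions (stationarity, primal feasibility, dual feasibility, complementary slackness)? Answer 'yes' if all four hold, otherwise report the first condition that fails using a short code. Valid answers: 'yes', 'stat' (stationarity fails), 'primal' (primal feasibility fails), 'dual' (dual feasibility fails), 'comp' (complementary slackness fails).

Gradient of f: grad f(x) = Q x + c = (0, 0)
Constraint values g_i(x) = a_i^T x - b_i:
  g_1((2, 1)) = 0
Stationarity residual: grad f(x) + sum_i lambda_i a_i = (0, 0)
  -> stationarity OK
Primal feasibility (all g_i <= 0): OK
Dual feasibility (all lambda_i >= 0): OK
Complementary slackness (lambda_i * g_i(x) = 0 for all i): OK

Verdict: yes, KKT holds.

yes


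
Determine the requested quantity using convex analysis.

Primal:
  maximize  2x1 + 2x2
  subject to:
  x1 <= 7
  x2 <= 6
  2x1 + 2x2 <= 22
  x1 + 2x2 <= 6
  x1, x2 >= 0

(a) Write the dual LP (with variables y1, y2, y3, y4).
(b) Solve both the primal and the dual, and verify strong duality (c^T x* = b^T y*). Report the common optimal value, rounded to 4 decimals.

The standard primal-dual pair for 'max c^T x s.t. A x <= b, x >= 0' is:
  Dual:  min b^T y  s.t.  A^T y >= c,  y >= 0.

So the dual LP is:
  minimize  7y1 + 6y2 + 22y3 + 6y4
  subject to:
    y1 + 2y3 + y4 >= 2
    y2 + 2y3 + 2y4 >= 2
    y1, y2, y3, y4 >= 0

Solving the primal: x* = (6, 0).
  primal value c^T x* = 12.
Solving the dual: y* = (0, 0, 0, 2).
  dual value b^T y* = 12.
Strong duality: c^T x* = b^T y*. Confirmed.

12


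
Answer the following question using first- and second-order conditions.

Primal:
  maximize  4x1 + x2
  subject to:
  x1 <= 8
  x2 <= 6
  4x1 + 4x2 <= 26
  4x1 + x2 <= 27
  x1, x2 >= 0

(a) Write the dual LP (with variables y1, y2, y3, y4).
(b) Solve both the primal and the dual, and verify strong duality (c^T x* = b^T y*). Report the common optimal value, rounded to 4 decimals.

The standard primal-dual pair for 'max c^T x s.t. A x <= b, x >= 0' is:
  Dual:  min b^T y  s.t.  A^T y >= c,  y >= 0.

So the dual LP is:
  minimize  8y1 + 6y2 + 26y3 + 27y4
  subject to:
    y1 + 4y3 + 4y4 >= 4
    y2 + 4y3 + y4 >= 1
    y1, y2, y3, y4 >= 0

Solving the primal: x* = (6.5, 0).
  primal value c^T x* = 26.
Solving the dual: y* = (0, 0, 1, 0).
  dual value b^T y* = 26.
Strong duality: c^T x* = b^T y*. Confirmed.

26


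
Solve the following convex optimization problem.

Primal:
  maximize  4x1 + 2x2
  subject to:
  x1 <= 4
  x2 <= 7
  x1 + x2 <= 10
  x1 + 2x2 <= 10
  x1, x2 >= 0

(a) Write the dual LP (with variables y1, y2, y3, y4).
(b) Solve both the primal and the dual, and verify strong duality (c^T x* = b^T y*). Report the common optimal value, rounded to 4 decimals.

The standard primal-dual pair for 'max c^T x s.t. A x <= b, x >= 0' is:
  Dual:  min b^T y  s.t.  A^T y >= c,  y >= 0.

So the dual LP is:
  minimize  4y1 + 7y2 + 10y3 + 10y4
  subject to:
    y1 + y3 + y4 >= 4
    y2 + y3 + 2y4 >= 2
    y1, y2, y3, y4 >= 0

Solving the primal: x* = (4, 3).
  primal value c^T x* = 22.
Solving the dual: y* = (3, 0, 0, 1).
  dual value b^T y* = 22.
Strong duality: c^T x* = b^T y*. Confirmed.

22


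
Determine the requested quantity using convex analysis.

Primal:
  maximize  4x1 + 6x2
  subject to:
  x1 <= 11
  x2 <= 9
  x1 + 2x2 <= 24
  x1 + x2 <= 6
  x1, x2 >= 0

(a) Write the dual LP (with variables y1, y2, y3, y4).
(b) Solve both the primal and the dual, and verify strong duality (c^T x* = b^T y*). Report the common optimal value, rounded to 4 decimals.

The standard primal-dual pair for 'max c^T x s.t. A x <= b, x >= 0' is:
  Dual:  min b^T y  s.t.  A^T y >= c,  y >= 0.

So the dual LP is:
  minimize  11y1 + 9y2 + 24y3 + 6y4
  subject to:
    y1 + y3 + y4 >= 4
    y2 + 2y3 + y4 >= 6
    y1, y2, y3, y4 >= 0

Solving the primal: x* = (0, 6).
  primal value c^T x* = 36.
Solving the dual: y* = (0, 0, 0, 6).
  dual value b^T y* = 36.
Strong duality: c^T x* = b^T y*. Confirmed.

36


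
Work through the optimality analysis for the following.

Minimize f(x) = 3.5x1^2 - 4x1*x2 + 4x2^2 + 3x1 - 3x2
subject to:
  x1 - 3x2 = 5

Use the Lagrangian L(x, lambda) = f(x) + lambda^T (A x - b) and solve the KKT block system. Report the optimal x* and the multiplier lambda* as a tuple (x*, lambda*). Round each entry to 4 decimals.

Form the Lagrangian:
  L(x, lambda) = (1/2) x^T Q x + c^T x + lambda^T (A x - b)
Stationarity (grad_x L = 0): Q x + c + A^T lambda = 0.
Primal feasibility: A x = b.

This gives the KKT block system:
  [ Q   A^T ] [ x     ]   [-c ]
  [ A    0  ] [ lambda ] = [ b ]

Solving the linear system:
  x*      = (-0.8085, -1.9362)
  lambda* = (-5.0851)
  f(x*)   = 14.4043

x* = (-0.8085, -1.9362), lambda* = (-5.0851)


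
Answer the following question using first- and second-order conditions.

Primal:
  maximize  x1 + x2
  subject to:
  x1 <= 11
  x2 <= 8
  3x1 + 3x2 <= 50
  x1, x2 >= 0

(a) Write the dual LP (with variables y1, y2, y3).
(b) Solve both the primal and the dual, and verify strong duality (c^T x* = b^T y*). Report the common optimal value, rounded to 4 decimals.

The standard primal-dual pair for 'max c^T x s.t. A x <= b, x >= 0' is:
  Dual:  min b^T y  s.t.  A^T y >= c,  y >= 0.

So the dual LP is:
  minimize  11y1 + 8y2 + 50y3
  subject to:
    y1 + 3y3 >= 1
    y2 + 3y3 >= 1
    y1, y2, y3 >= 0

Solving the primal: x* = (8.6667, 8).
  primal value c^T x* = 16.6667.
Solving the dual: y* = (0, 0, 0.3333).
  dual value b^T y* = 16.6667.
Strong duality: c^T x* = b^T y*. Confirmed.

16.6667


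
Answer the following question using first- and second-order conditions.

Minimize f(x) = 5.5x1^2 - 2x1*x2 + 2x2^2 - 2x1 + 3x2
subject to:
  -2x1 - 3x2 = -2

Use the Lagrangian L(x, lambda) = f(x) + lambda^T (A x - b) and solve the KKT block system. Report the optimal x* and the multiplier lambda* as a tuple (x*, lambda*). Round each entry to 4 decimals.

Form the Lagrangian:
  L(x, lambda) = (1/2) x^T Q x + c^T x + lambda^T (A x - b)
Stationarity (grad_x L = 0): Q x + c + A^T lambda = 0.
Primal feasibility: A x = b.

This gives the KKT block system:
  [ Q   A^T ] [ x     ]   [-c ]
  [ A    0  ] [ lambda ] = [ b ]

Solving the linear system:
  x*      = (0.4604, 0.3597)
  lambda* = (1.1727)
  f(x*)   = 1.2518

x* = (0.4604, 0.3597), lambda* = (1.1727)


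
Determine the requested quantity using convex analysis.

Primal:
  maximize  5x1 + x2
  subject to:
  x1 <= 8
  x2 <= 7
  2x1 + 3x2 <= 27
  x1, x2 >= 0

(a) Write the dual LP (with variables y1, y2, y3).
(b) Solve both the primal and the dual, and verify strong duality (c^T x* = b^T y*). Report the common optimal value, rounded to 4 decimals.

The standard primal-dual pair for 'max c^T x s.t. A x <= b, x >= 0' is:
  Dual:  min b^T y  s.t.  A^T y >= c,  y >= 0.

So the dual LP is:
  minimize  8y1 + 7y2 + 27y3
  subject to:
    y1 + 2y3 >= 5
    y2 + 3y3 >= 1
    y1, y2, y3 >= 0

Solving the primal: x* = (8, 3.6667).
  primal value c^T x* = 43.6667.
Solving the dual: y* = (4.3333, 0, 0.3333).
  dual value b^T y* = 43.6667.
Strong duality: c^T x* = b^T y*. Confirmed.

43.6667


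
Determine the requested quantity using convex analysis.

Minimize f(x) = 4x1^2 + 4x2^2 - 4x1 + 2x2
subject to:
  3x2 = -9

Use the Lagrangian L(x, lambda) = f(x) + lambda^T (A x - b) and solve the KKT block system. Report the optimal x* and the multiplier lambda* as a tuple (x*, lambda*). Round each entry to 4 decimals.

Form the Lagrangian:
  L(x, lambda) = (1/2) x^T Q x + c^T x + lambda^T (A x - b)
Stationarity (grad_x L = 0): Q x + c + A^T lambda = 0.
Primal feasibility: A x = b.

This gives the KKT block system:
  [ Q   A^T ] [ x     ]   [-c ]
  [ A    0  ] [ lambda ] = [ b ]

Solving the linear system:
  x*      = (0.5, -3)
  lambda* = (7.3333)
  f(x*)   = 29

x* = (0.5, -3), lambda* = (7.3333)


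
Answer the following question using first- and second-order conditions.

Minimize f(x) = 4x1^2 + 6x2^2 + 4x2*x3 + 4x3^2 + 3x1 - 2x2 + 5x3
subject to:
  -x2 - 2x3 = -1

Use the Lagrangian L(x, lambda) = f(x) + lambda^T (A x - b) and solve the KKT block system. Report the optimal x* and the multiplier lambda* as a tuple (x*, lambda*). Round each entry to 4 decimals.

Form the Lagrangian:
  L(x, lambda) = (1/2) x^T Q x + c^T x + lambda^T (A x - b)
Stationarity (grad_x L = 0): Q x + c + A^T lambda = 0.
Primal feasibility: A x = b.

This gives the KKT block system:
  [ Q   A^T ] [ x     ]   [-c ]
  [ A    0  ] [ lambda ] = [ b ]

Solving the linear system:
  x*      = (-0.375, 0.45, 0.275)
  lambda* = (4.5)
  f(x*)   = 1.925

x* = (-0.375, 0.45, 0.275), lambda* = (4.5)


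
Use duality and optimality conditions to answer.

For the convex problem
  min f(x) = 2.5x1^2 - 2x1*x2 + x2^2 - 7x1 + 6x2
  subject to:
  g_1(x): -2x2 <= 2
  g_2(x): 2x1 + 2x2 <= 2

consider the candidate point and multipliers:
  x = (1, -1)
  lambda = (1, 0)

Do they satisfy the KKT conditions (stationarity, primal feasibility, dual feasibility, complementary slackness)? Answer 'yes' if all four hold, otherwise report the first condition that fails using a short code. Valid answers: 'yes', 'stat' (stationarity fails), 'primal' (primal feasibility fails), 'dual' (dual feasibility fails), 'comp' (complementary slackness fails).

Gradient of f: grad f(x) = Q x + c = (0, 2)
Constraint values g_i(x) = a_i^T x - b_i:
  g_1((1, -1)) = 0
  g_2((1, -1)) = -2
Stationarity residual: grad f(x) + sum_i lambda_i a_i = (0, 0)
  -> stationarity OK
Primal feasibility (all g_i <= 0): OK
Dual feasibility (all lambda_i >= 0): OK
Complementary slackness (lambda_i * g_i(x) = 0 for all i): OK

Verdict: yes, KKT holds.

yes


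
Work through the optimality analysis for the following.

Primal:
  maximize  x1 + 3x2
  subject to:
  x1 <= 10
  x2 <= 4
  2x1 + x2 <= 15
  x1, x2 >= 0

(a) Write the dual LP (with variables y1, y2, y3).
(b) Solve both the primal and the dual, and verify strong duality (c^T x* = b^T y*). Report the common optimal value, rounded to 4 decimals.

The standard primal-dual pair for 'max c^T x s.t. A x <= b, x >= 0' is:
  Dual:  min b^T y  s.t.  A^T y >= c,  y >= 0.

So the dual LP is:
  minimize  10y1 + 4y2 + 15y3
  subject to:
    y1 + 2y3 >= 1
    y2 + y3 >= 3
    y1, y2, y3 >= 0

Solving the primal: x* = (5.5, 4).
  primal value c^T x* = 17.5.
Solving the dual: y* = (0, 2.5, 0.5).
  dual value b^T y* = 17.5.
Strong duality: c^T x* = b^T y*. Confirmed.

17.5


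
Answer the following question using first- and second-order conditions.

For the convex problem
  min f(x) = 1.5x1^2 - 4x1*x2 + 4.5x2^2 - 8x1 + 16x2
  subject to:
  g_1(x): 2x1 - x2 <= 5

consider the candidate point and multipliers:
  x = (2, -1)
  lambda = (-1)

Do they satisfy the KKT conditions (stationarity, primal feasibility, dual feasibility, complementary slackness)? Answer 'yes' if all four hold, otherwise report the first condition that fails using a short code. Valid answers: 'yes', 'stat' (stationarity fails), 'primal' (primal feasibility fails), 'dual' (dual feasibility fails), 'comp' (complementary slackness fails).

Gradient of f: grad f(x) = Q x + c = (2, -1)
Constraint values g_i(x) = a_i^T x - b_i:
  g_1((2, -1)) = 0
Stationarity residual: grad f(x) + sum_i lambda_i a_i = (0, 0)
  -> stationarity OK
Primal feasibility (all g_i <= 0): OK
Dual feasibility (all lambda_i >= 0): FAILS
Complementary slackness (lambda_i * g_i(x) = 0 for all i): OK

Verdict: the first failing condition is dual_feasibility -> dual.

dual


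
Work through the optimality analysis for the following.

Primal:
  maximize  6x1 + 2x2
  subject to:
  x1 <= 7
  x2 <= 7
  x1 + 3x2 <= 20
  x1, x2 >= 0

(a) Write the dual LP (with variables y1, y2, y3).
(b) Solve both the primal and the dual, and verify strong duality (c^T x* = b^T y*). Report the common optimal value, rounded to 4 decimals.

The standard primal-dual pair for 'max c^T x s.t. A x <= b, x >= 0' is:
  Dual:  min b^T y  s.t.  A^T y >= c,  y >= 0.

So the dual LP is:
  minimize  7y1 + 7y2 + 20y3
  subject to:
    y1 + y3 >= 6
    y2 + 3y3 >= 2
    y1, y2, y3 >= 0

Solving the primal: x* = (7, 4.3333).
  primal value c^T x* = 50.6667.
Solving the dual: y* = (5.3333, 0, 0.6667).
  dual value b^T y* = 50.6667.
Strong duality: c^T x* = b^T y*. Confirmed.

50.6667


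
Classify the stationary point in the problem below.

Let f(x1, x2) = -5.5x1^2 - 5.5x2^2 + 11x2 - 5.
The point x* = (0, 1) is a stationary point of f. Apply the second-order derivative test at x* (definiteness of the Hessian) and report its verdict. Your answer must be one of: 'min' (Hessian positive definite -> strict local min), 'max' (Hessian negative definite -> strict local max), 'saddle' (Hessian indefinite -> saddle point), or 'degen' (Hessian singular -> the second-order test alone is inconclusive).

Compute the Hessian H = grad^2 f:
  H = [[-11, 0], [0, -11]]
Verify stationarity: grad f(x*) = H x* + g = (0, 0).
Eigenvalues of H: -11, -11.
Both eigenvalues < 0, so H is negative definite -> x* is a strict local max.

max


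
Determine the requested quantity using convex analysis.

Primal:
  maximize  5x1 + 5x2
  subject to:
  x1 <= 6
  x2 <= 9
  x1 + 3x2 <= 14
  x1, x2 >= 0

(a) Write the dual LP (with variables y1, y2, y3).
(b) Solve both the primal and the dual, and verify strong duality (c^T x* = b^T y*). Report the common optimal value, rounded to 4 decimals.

The standard primal-dual pair for 'max c^T x s.t. A x <= b, x >= 0' is:
  Dual:  min b^T y  s.t.  A^T y >= c,  y >= 0.

So the dual LP is:
  minimize  6y1 + 9y2 + 14y3
  subject to:
    y1 + y3 >= 5
    y2 + 3y3 >= 5
    y1, y2, y3 >= 0

Solving the primal: x* = (6, 2.6667).
  primal value c^T x* = 43.3333.
Solving the dual: y* = (3.3333, 0, 1.6667).
  dual value b^T y* = 43.3333.
Strong duality: c^T x* = b^T y*. Confirmed.

43.3333


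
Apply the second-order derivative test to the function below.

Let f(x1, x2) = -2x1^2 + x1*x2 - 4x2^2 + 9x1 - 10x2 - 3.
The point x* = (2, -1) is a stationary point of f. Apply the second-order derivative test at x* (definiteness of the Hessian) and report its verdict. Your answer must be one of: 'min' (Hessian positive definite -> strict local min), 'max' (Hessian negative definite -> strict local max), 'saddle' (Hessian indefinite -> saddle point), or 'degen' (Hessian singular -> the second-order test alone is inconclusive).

Compute the Hessian H = grad^2 f:
  H = [[-4, 1], [1, -8]]
Verify stationarity: grad f(x*) = H x* + g = (0, 0).
Eigenvalues of H: -8.2361, -3.7639.
Both eigenvalues < 0, so H is negative definite -> x* is a strict local max.

max


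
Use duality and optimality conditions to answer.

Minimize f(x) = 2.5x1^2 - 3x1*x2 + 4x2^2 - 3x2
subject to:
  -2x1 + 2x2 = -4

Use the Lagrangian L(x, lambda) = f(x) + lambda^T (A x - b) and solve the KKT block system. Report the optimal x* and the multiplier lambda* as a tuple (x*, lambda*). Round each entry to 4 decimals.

Form the Lagrangian:
  L(x, lambda) = (1/2) x^T Q x + c^T x + lambda^T (A x - b)
Stationarity (grad_x L = 0): Q x + c + A^T lambda = 0.
Primal feasibility: A x = b.

This gives the KKT block system:
  [ Q   A^T ] [ x     ]   [-c ]
  [ A    0  ] [ lambda ] = [ b ]

Solving the linear system:
  x*      = (1.8571, -0.1429)
  lambda* = (4.8571)
  f(x*)   = 9.9286

x* = (1.8571, -0.1429), lambda* = (4.8571)


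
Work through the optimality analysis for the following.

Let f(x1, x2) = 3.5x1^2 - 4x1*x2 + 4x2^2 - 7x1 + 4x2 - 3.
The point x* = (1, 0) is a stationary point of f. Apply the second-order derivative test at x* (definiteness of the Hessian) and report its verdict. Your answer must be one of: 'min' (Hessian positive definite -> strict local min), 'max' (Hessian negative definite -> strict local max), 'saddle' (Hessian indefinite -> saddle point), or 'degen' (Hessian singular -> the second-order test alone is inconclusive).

Compute the Hessian H = grad^2 f:
  H = [[7, -4], [-4, 8]]
Verify stationarity: grad f(x*) = H x* + g = (0, 0).
Eigenvalues of H: 3.4689, 11.5311.
Both eigenvalues > 0, so H is positive definite -> x* is a strict local min.

min


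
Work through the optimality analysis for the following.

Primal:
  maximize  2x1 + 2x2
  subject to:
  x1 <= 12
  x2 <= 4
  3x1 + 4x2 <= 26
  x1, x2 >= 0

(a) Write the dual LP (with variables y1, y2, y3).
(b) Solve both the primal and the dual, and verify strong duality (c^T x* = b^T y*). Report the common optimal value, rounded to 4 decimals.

The standard primal-dual pair for 'max c^T x s.t. A x <= b, x >= 0' is:
  Dual:  min b^T y  s.t.  A^T y >= c,  y >= 0.

So the dual LP is:
  minimize  12y1 + 4y2 + 26y3
  subject to:
    y1 + 3y3 >= 2
    y2 + 4y3 >= 2
    y1, y2, y3 >= 0

Solving the primal: x* = (8.6667, 0).
  primal value c^T x* = 17.3333.
Solving the dual: y* = (0, 0, 0.6667).
  dual value b^T y* = 17.3333.
Strong duality: c^T x* = b^T y*. Confirmed.

17.3333


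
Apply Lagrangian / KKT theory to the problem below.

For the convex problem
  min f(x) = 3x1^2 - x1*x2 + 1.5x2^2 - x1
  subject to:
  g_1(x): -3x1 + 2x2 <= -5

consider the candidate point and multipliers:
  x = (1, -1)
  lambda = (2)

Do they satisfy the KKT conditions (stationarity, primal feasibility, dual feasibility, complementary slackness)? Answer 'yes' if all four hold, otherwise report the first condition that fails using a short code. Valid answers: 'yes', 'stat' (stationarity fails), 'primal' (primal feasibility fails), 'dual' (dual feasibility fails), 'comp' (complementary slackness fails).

Gradient of f: grad f(x) = Q x + c = (6, -4)
Constraint values g_i(x) = a_i^T x - b_i:
  g_1((1, -1)) = 0
Stationarity residual: grad f(x) + sum_i lambda_i a_i = (0, 0)
  -> stationarity OK
Primal feasibility (all g_i <= 0): OK
Dual feasibility (all lambda_i >= 0): OK
Complementary slackness (lambda_i * g_i(x) = 0 for all i): OK

Verdict: yes, KKT holds.

yes


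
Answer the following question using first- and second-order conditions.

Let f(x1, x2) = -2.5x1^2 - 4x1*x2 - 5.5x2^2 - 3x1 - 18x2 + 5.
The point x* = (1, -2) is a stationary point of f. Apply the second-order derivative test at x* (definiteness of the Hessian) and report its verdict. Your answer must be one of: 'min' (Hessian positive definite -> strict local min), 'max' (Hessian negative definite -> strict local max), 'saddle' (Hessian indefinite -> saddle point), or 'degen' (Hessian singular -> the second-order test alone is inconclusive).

Compute the Hessian H = grad^2 f:
  H = [[-5, -4], [-4, -11]]
Verify stationarity: grad f(x*) = H x* + g = (0, 0).
Eigenvalues of H: -13, -3.
Both eigenvalues < 0, so H is negative definite -> x* is a strict local max.

max


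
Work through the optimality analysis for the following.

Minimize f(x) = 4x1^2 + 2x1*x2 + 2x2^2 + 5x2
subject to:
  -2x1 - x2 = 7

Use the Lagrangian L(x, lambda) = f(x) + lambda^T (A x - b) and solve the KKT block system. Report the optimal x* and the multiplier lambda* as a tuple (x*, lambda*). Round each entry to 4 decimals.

Form the Lagrangian:
  L(x, lambda) = (1/2) x^T Q x + c^T x + lambda^T (A x - b)
Stationarity (grad_x L = 0): Q x + c + A^T lambda = 0.
Primal feasibility: A x = b.

This gives the KKT block system:
  [ Q   A^T ] [ x     ]   [-c ]
  [ A    0  ] [ lambda ] = [ b ]

Solving the linear system:
  x*      = (-2, -3)
  lambda* = (-11)
  f(x*)   = 31

x* = (-2, -3), lambda* = (-11)


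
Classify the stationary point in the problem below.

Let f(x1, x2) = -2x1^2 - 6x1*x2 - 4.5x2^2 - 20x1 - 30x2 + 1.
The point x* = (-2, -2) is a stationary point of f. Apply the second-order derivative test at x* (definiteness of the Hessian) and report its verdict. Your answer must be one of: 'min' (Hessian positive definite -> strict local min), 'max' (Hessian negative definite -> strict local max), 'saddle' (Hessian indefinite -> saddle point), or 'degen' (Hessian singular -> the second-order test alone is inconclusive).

Compute the Hessian H = grad^2 f:
  H = [[-4, -6], [-6, -9]]
Verify stationarity: grad f(x*) = H x* + g = (0, 0).
Eigenvalues of H: -13, 0.
H has a zero eigenvalue (singular; negative semidefinite but not definite), so H is neither positive definite, negative definite, nor indefinite. The second-order test alone is inconclusive -> degen.
(Indeed, f is constant along the null direction of H through x*, so x* is not a strict local extremum.)

degen


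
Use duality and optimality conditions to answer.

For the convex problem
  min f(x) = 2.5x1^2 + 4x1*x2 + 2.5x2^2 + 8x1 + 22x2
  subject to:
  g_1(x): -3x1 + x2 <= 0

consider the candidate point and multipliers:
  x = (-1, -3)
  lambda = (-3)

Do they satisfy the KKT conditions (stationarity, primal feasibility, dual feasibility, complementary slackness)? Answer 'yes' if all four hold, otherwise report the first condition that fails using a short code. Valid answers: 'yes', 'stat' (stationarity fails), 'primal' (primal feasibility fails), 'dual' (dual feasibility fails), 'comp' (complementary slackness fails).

Gradient of f: grad f(x) = Q x + c = (-9, 3)
Constraint values g_i(x) = a_i^T x - b_i:
  g_1((-1, -3)) = 0
Stationarity residual: grad f(x) + sum_i lambda_i a_i = (0, 0)
  -> stationarity OK
Primal feasibility (all g_i <= 0): OK
Dual feasibility (all lambda_i >= 0): FAILS
Complementary slackness (lambda_i * g_i(x) = 0 for all i): OK

Verdict: the first failing condition is dual_feasibility -> dual.

dual


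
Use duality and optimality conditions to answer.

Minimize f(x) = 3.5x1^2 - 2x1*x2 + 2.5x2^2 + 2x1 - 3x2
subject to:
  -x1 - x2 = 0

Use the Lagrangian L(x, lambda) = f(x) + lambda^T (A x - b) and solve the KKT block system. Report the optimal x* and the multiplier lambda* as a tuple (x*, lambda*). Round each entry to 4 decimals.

Form the Lagrangian:
  L(x, lambda) = (1/2) x^T Q x + c^T x + lambda^T (A x - b)
Stationarity (grad_x L = 0): Q x + c + A^T lambda = 0.
Primal feasibility: A x = b.

This gives the KKT block system:
  [ Q   A^T ] [ x     ]   [-c ]
  [ A    0  ] [ lambda ] = [ b ]

Solving the linear system:
  x*      = (-0.3125, 0.3125)
  lambda* = (-0.8125)
  f(x*)   = -0.7812

x* = (-0.3125, 0.3125), lambda* = (-0.8125)


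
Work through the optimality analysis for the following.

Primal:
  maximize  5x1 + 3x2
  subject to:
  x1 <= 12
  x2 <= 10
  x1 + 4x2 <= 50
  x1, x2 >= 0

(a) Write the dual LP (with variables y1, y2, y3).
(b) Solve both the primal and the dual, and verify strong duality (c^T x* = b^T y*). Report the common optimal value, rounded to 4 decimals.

The standard primal-dual pair for 'max c^T x s.t. A x <= b, x >= 0' is:
  Dual:  min b^T y  s.t.  A^T y >= c,  y >= 0.

So the dual LP is:
  minimize  12y1 + 10y2 + 50y3
  subject to:
    y1 + y3 >= 5
    y2 + 4y3 >= 3
    y1, y2, y3 >= 0

Solving the primal: x* = (12, 9.5).
  primal value c^T x* = 88.5.
Solving the dual: y* = (4.25, 0, 0.75).
  dual value b^T y* = 88.5.
Strong duality: c^T x* = b^T y*. Confirmed.

88.5


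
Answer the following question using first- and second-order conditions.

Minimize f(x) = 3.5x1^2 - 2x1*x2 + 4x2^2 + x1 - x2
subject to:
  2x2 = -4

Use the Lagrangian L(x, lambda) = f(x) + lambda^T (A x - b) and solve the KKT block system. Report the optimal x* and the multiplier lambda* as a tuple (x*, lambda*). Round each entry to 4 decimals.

Form the Lagrangian:
  L(x, lambda) = (1/2) x^T Q x + c^T x + lambda^T (A x - b)
Stationarity (grad_x L = 0): Q x + c + A^T lambda = 0.
Primal feasibility: A x = b.

This gives the KKT block system:
  [ Q   A^T ] [ x     ]   [-c ]
  [ A    0  ] [ lambda ] = [ b ]

Solving the linear system:
  x*      = (-0.7143, -2)
  lambda* = (7.7857)
  f(x*)   = 16.2143

x* = (-0.7143, -2), lambda* = (7.7857)


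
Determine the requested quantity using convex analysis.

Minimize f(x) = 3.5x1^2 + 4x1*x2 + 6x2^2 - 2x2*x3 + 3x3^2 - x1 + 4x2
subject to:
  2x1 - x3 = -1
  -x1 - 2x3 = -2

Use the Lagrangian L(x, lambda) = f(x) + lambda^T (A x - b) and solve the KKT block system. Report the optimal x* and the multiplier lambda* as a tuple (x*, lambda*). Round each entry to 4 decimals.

Form the Lagrangian:
  L(x, lambda) = (1/2) x^T Q x + c^T x + lambda^T (A x - b)
Stationarity (grad_x L = 0): Q x + c + A^T lambda = 0.
Primal feasibility: A x = b.

This gives the KKT block system:
  [ Q   A^T ] [ x     ]   [-c ]
  [ A    0  ] [ lambda ] = [ b ]

Solving the linear system:
  x*      = (0, -0.1667, 1)
  lambda* = (1.9333, 2.2)
  f(x*)   = 2.8333

x* = (0, -0.1667, 1), lambda* = (1.9333, 2.2)


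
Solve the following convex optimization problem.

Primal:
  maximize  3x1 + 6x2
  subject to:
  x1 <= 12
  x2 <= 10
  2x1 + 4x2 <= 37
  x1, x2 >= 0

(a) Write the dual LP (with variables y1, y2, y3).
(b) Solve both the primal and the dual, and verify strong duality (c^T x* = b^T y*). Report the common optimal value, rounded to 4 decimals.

The standard primal-dual pair for 'max c^T x s.t. A x <= b, x >= 0' is:
  Dual:  min b^T y  s.t.  A^T y >= c,  y >= 0.

So the dual LP is:
  minimize  12y1 + 10y2 + 37y3
  subject to:
    y1 + 2y3 >= 3
    y2 + 4y3 >= 6
    y1, y2, y3 >= 0

Solving the primal: x* = (0, 9.25).
  primal value c^T x* = 55.5.
Solving the dual: y* = (0, 0, 1.5).
  dual value b^T y* = 55.5.
Strong duality: c^T x* = b^T y*. Confirmed.

55.5
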